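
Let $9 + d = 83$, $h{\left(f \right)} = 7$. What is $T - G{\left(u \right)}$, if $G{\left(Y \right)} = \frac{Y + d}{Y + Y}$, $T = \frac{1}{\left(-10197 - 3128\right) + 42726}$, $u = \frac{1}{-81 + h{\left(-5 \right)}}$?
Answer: $\frac{160970477}{58802} \approx 2737.5$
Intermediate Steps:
$u = - \frac{1}{74}$ ($u = \frac{1}{-81 + 7} = \frac{1}{-74} = - \frac{1}{74} \approx -0.013514$)
$d = 74$ ($d = -9 + 83 = 74$)
$T = \frac{1}{29401}$ ($T = \frac{1}{\left(-10197 - 3128\right) + 42726} = \frac{1}{-13325 + 42726} = \frac{1}{29401} \approx 3.4012 \cdot 10^{-5}$)
$G{\left(Y \right)} = \frac{74 + Y}{2 Y}$ ($G{\left(Y \right)} = \frac{Y + 74}{Y + Y} = \frac{74 + Y}{2 Y}$)
$T - G{\left(u \right)} = \frac{1}{29401} - \frac{74 - \frac{1}{74}}{2 \left(- \frac{1}{74}\right)} = \frac{1}{29401} - \frac{1}{2} \left(-74\right) \frac{5475}{74} = \frac{1}{29401} - - \frac{5475}{2} = \frac{1}{29401} + \frac{5475}{2} = \frac{160970477}{58802}$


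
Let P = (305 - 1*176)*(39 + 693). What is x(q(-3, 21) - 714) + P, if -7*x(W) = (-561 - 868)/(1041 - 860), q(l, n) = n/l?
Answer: 119641705/1267 ≈ 94429.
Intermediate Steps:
x(W) = 1429/1267 (x(W) = -(-561 - 868)/(7*(1041 - 860)) = -(-1429)/(7*181) = -1/7*(-1429/181) = 1429/1267)
P = 94428 (P = (305 - 176)*732 = 129*732 = 94428)
x(q(-3, 21) - 714) + P = 1429/1267 + 94428 = 119641705/1267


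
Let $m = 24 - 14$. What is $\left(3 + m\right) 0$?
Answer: $0$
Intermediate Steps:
$m = 10$
$\left(3 + m\right) 0 = \left(3 + 10\right) 0 = 13 \cdot 0 = 0$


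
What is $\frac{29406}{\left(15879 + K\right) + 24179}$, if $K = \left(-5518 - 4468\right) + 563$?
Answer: $\frac{29406}{30635} \approx 0.95988$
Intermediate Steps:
$K = -9423$ ($K = -9986 + 563 = -9423$)
$\frac{29406}{\left(15879 + K\right) + 24179} = \frac{29406}{\left(15879 - 9423\right) + 24179} = \frac{29406}{6456 + 24179} = \frac{29406}{30635}$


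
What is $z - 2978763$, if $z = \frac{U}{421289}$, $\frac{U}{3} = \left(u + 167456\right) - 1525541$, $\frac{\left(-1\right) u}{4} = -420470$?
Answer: $- \frac{1254919114122}{421289} \approx -2.9788 \cdot 10^{6}$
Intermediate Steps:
$u = 1681880$ ($u = \left(-4\right) \left(-420470\right) = 1681880$)
$U = 971385$ ($U = 3 \left(\left(1681880 + 167456\right) - 1525541\right) = 3 \left(1849336 - 1525541\right) = 3 \cdot 323795 = 971385$)
$z = \frac{971385}{421289} \approx 2.3057$
$z - 2978763 = \frac{971385}{421289} - 2978763 = - \frac{1254919114122}{421289}$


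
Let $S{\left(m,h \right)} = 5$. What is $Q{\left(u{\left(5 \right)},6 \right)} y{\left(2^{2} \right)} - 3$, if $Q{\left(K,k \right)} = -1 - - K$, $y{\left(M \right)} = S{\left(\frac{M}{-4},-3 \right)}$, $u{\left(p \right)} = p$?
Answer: $17$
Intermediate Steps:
$y{\left(M \right)} = 5$
$Q{\left(K,k \right)} = -1 + K$
$Q{\left(u{\left(5 \right)},6 \right)} y{\left(2^{2} \right)} - 3 = \left(-1 + 5\right) 5 - 3 = 4 \cdot 5 - 3 = 20 - 3 = 17$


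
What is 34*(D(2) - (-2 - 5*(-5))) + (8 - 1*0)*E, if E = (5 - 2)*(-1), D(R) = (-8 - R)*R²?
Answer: -2166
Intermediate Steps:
D(R) = R²*(-8 - R)
E = -3 (E = 3*(-1) = -3)
34*(D(2) - (-2 - 5*(-5))) + (8 - 1*0)*E = 34*(2²*(-8 - 1*2) - (-2 - 5*(-5))) + (8 - 1*0)*(-3) = 34*(4*(-8 - 2) - (-2 + 25)) + (8 + 0)*(-3) = 34*(4*(-10) - 1*23) + 8*(-3) = 34*(-40 - 23) - 24 = 34*(-63) - 24 = -2142 - 24 = -2166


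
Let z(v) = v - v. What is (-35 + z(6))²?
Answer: 1225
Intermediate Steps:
z(v) = 0
(-35 + z(6))² = (-35 + 0)² = (-35)² = 1225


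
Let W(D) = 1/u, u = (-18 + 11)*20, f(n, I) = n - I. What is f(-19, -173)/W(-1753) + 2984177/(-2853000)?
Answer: -61513664177/2853000 ≈ -21561.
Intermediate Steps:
u = -140 (u = -7*20 = -140)
W(D) = -1/140 (W(D) = 1/(-140) = -1/140)
f(-19, -173)/W(-1753) + 2984177/(-2853000) = (-19 - 1*(-173))/(-1/140) + 2984177/(-2853000) = (-19 + 173)*(-140) + 2984177*(-1/2853000) = 154*(-140) - 2984177/2853000 = -21560 - 2984177/2853000 = -61513664177/2853000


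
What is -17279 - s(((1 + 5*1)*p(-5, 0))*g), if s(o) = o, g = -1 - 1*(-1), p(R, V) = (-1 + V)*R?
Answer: -17279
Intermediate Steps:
p(R, V) = R*(-1 + V)
g = 0 (g = -1 + 1 = 0)
-17279 - s(((1 + 5*1)*p(-5, 0))*g) = -17279 - (1 + 5*1)*(-5*(-1 + 0))*0 = -17279 - (1 + 5)*(-5*(-1))*0 = -17279 - 6*5*0 = -17279 - 30*0 = -17279 - 1*0 = -17279 + 0 = -17279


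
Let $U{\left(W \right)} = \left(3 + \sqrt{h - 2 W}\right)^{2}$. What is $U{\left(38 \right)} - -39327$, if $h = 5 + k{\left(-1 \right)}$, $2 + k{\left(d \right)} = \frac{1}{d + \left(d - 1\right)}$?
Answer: $\frac{117788}{3} + 4 i \sqrt{165} \approx 39263.0 + 51.381 i$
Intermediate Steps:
$k{\left(d \right)} = -2 + \frac{1}{-1 + 2 d}$ ($k{\left(d \right)} = -2 + \frac{1}{d + \left(d - 1\right)} = -2 + \frac{1}{d + \left(-1 + d\right)} = -2 + \frac{1}{-1 + 2 d}$)
$h = \frac{8}{3}$ ($h = 5 + \frac{3 - -4}{-1 + 2 \left(-1\right)} = 5 + \frac{3 + 4}{-1 - 2} = 5 + \frac{1}{-3} \cdot 7 = 5 - \frac{7}{3} = \frac{8}{3} \approx 2.6667$)
$U{\left(W \right)} = \left(3 + \sqrt{\frac{8}{3} - 2 W}\right)^{2}$
$U{\left(38 \right)} - -39327 = \frac{\left(9 + \sqrt{6} \sqrt{4 - 114}\right)^{2}}{9} - -39327 = \frac{\left(9 + \sqrt{6} \sqrt{4 - 114}\right)^{2}}{9} + 39327 = \frac{\left(9 + \sqrt{6} \sqrt{-110}\right)^{2}}{9} + 39327 = \frac{\left(9 + \sqrt{6} i \sqrt{110}\right)^{2}}{9} + 39327 = \frac{\left(9 + 2 i \sqrt{165}\right)^{2}}{9} + 39327 = 39327 + \frac{\left(9 + 2 i \sqrt{165}\right)^{2}}{9}$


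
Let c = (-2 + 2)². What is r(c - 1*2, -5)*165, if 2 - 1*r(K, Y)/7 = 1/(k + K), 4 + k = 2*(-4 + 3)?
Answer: 19635/8 ≈ 2454.4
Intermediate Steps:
k = -6 (k = -4 + 2*(-4 + 3) = -4 + 2*(-1) = -4 - 2 = -6)
c = 0 (c = 0² = 0)
r(K, Y) = 14 - 7/(-6 + K)
r(c - 1*2, -5)*165 = (7*(-13 + 2*(0 - 1*2))/(-6 + (0 - 1*2)))*165 = (7*(-13 + 2*(0 - 2))/(-6 + (0 - 2)))*165 = (7*(-13 + 2*(-2))/(-6 - 2))*165 = (7*(-13 - 4)/(-8))*165 = (7*(-⅛)*(-17))*165 = (119/8)*165 = 19635/8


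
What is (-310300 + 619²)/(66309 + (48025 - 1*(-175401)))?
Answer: 72861/289735 ≈ 0.25147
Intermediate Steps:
(-310300 + 619²)/(66309 + (48025 - 1*(-175401))) = (-310300 + 383161)/(66309 + (48025 + 175401)) = 72861/(66309 + 223426) = 72861/289735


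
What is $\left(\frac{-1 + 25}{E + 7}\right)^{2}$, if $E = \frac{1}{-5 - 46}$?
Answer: $\frac{93636}{7921} \approx 11.821$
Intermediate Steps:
$E = - \frac{1}{51}$ ($E = \frac{1}{-51} = - \frac{1}{51} \approx -0.019608$)
$\left(\frac{-1 + 25}{E + 7}\right)^{2} = \left(\frac{-1 + 25}{- \frac{1}{51} + 7}\right)^{2} = \left(\frac{24}{\frac{356}{51}}\right)^{2} = \left(24 \cdot \frac{51}{356}\right)^{2} = \left(\frac{306}{89}\right)^{2} = \frac{93636}{7921}$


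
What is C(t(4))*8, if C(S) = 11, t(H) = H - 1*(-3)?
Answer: 88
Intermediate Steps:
t(H) = 3 + H (t(H) = H + 3 = 3 + H)
C(t(4))*8 = 11*8 = 88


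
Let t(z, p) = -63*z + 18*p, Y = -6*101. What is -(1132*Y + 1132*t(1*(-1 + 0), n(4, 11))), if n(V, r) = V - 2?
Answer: 573924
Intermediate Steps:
n(V, r) = -2 + V
Y = -606
-(1132*Y + 1132*t(1*(-1 + 0), n(4, 11))) = -(-685992 + 20376*(-2 + 4) - 71316*1*(-1 + 0)) = -(-645240 - 71316*1*(-1)) = -(-645240 + 71316) = -1132/(1/((63 + 36) - 606)) = -1132/(1/(99 - 606)) = -1132/(1/(-507)) = -1132/(-1/507) = -1132*(-507) = 573924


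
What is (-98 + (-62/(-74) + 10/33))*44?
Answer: -473060/111 ≈ -4261.8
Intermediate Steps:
(-98 + (-62/(-74) + 10/33))*44 = (-98 + (-62*(-1/74) + 10*(1/33)))*44 = (-98 + (31/37 + 10/33))*44 = (-98 + 1393/1221)*44 = -118265/1221*44 = -473060/111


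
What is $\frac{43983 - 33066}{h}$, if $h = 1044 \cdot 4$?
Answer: $\frac{1213}{464} \approx 2.6142$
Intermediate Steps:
$h = 4176$
$\frac{43983 - 33066}{h} = \frac{43983 - 33066}{4176} = \left(43983 - 33066\right) \frac{1}{4176} = 10917 \cdot \frac{1}{4176} = \frac{1213}{464}$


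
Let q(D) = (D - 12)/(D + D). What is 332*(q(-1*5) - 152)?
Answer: -249498/5 ≈ -49900.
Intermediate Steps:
q(D) = (-12 + D)/(2*D) (q(D) = (-12 + D)/((2*D)) = (-12 + D)*(1/(2*D)) = (-12 + D)/(2*D))
332*(q(-1*5) - 152) = 332*((-12 - 1*5)/(2*((-1*5))) - 152) = 332*((½)*(-12 - 5)/(-5) - 152) = 332*((½)*(-⅕)*(-17) - 152) = 332*(17/10 - 152) = 332*(-1503/10) = -249498/5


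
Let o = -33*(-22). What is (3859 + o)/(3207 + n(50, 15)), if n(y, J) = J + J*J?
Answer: 4585/3447 ≈ 1.3301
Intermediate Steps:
n(y, J) = J + J²
o = 726
(3859 + o)/(3207 + n(50, 15)) = (3859 + 726)/(3207 + 15*(1 + 15)) = 4585/(3207 + 15*16) = 4585/(3207 + 240) = 4585/3447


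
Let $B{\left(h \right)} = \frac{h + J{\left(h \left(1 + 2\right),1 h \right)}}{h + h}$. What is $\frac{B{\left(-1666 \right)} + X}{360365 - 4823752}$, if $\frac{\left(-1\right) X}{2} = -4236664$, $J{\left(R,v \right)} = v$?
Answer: $- \frac{8473329}{4463387} \approx -1.8984$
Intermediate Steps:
$B{\left(h \right)} = 1$ ($B{\left(h \right)} = \frac{h + 1 h}{h + h} = \frac{h + h}{2 h} = 2 h \frac{1}{2 h} = 1$)
$X = 8473328$ ($X = \left(-2\right) \left(-4236664\right) = 8473328$)
$\frac{B{\left(-1666 \right)} + X}{360365 - 4823752} = \frac{1 + 8473328}{360365 - 4823752} = \frac{8473329}{-4463387} = 8473329 \left(- \frac{1}{4463387}\right) = - \frac{8473329}{4463387}$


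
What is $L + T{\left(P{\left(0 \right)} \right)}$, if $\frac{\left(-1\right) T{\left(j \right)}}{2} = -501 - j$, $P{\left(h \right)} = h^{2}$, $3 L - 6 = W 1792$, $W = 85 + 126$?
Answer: $\frac{381124}{3} \approx 1.2704 \cdot 10^{5}$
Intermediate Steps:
$W = 211$
$L = \frac{378118}{3}$ ($L = 2 + \frac{211 \cdot 1792}{3} = 2 + \frac{1}{3} \cdot 378112 = 2 + \frac{378112}{3} = \frac{378118}{3} \approx 1.2604 \cdot 10^{5}$)
$T{\left(j \right)} = 1002 + 2 j$ ($T{\left(j \right)} = - 2 \left(-501 - j\right) = 1002 + 2 j$)
$L + T{\left(P{\left(0 \right)} \right)} = \frac{378118}{3} + \left(1002 + 2 \cdot 0^{2}\right) = \frac{378118}{3} + \left(1002 + 2 \cdot 0\right) = \frac{378118}{3} + \left(1002 + 0\right) = \frac{378118}{3} + 1002 = \frac{381124}{3}$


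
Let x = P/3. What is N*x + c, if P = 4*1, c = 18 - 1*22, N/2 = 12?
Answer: 28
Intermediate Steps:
N = 24 (N = 2*12 = 24)
c = -4 (c = 18 - 22 = -4)
P = 4
x = 4/3 ≈ 1.3333
N*x + c = 24*(4/3) - 4 = 32 - 4 = 28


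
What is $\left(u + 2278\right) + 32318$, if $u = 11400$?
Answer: $45996$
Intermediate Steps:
$\left(u + 2278\right) + 32318 = \left(11400 + 2278\right) + 32318 = 13678 + 32318 = 45996$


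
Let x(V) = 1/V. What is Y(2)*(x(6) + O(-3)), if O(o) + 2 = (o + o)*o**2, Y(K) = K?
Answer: -335/3 ≈ -111.67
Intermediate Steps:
O(o) = -2 + 2*o**3 (O(o) = -2 + (o + o)*o**2 = -2 + (2*o)*o**2 = -2 + 2*o**3)
x(V) = 1/V
Y(2)*(x(6) + O(-3)) = 2*(1/6 + (-2 + 2*(-3)**3)) = 2*(1/6 + (-2 + 2*(-27))) = 2*(1/6 + (-2 - 54)) = 2*(1/6 - 56) = 2*(-335/6) = -335/3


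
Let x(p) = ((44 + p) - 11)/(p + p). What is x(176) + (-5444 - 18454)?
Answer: -764717/32 ≈ -23897.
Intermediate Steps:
x(p) = (33 + p)/(2*p) (x(p) = (33 + p)/((2*p)) = (33 + p)*(1/(2*p)) = (33 + p)/(2*p))
x(176) + (-5444 - 18454) = (½)*(33 + 176)/176 + (-5444 - 18454) = (½)*(1/176)*209 - 23898 = 19/32 - 23898 = -764717/32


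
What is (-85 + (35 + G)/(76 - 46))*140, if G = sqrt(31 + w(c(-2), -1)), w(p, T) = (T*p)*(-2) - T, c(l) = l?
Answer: -35210/3 + 28*sqrt(7)/3 ≈ -11712.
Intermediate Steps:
w(p, T) = -T - 2*T*p (w(p, T) = -2*T*p - T = -T - 2*T*p)
G = 2*sqrt(7) (G = sqrt(31 - 1*(-1)*(1 + 2*(-2))) = sqrt(31 - 1*(-1)*(1 - 4)) = sqrt(31 - 1*(-1)*(-3)) = sqrt(31 - 3) = sqrt(28) = 2*sqrt(7) ≈ 5.2915)
(-85 + (35 + G)/(76 - 46))*140 = (-85 + (35 + 2*sqrt(7))/(76 - 46))*140 = (-85 + (35 + 2*sqrt(7))/30)*140 = (-85 + (35 + 2*sqrt(7))*(1/30))*140 = (-85 + (7/6 + sqrt(7)/15))*140 = (-503/6 + sqrt(7)/15)*140 = -35210/3 + 28*sqrt(7)/3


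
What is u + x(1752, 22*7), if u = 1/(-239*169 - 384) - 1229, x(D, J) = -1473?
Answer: -110174051/40775 ≈ -2702.0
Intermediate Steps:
u = -50112476/40775 (u = 1/(-40391 - 384) - 1229 = 1/(-40775) - 1229 = -1/40775 - 1229 = -50112476/40775 ≈ -1229.0)
u + x(1752, 22*7) = -50112476/40775 - 1473 = -110174051/40775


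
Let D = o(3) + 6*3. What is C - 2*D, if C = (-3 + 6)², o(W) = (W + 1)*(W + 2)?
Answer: -67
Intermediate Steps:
o(W) = (1 + W)*(2 + W)
C = 9 (C = 3² = 9)
D = 38 (D = (2 + 3² + 3*3) + 6*3 = (2 + 9 + 9) + 18 = 20 + 18 = 38)
C - 2*D = 9 - 2*38 = 9 - 76 = -67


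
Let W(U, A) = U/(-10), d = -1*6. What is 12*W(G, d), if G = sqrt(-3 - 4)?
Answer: -6*I*sqrt(7)/5 ≈ -3.1749*I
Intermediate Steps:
G = I*sqrt(7) (G = sqrt(-7) = I*sqrt(7) ≈ 2.6458*I)
d = -6
W(U, A) = -U/10 (W(U, A) = U*(-1/10) = -U/10)
12*W(G, d) = 12*(-I*sqrt(7)/10) = -6*I*sqrt(7)/5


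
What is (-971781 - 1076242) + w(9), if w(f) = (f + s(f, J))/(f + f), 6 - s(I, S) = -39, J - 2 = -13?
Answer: -2048020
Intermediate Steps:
J = -11 (J = 2 - 13 = -11)
s(I, S) = 45 (s(I, S) = 6 - 1*(-39) = 6 + 39 = 45)
w(f) = (45 + f)/(2*f) (w(f) = (f + 45)/(f + f) = (45 + f)/((2*f)) = (45 + f)*(1/(2*f)) = (45 + f)/(2*f))
(-971781 - 1076242) + w(9) = (-971781 - 1076242) + (1/2)*(45 + 9)/9 = -2048023 + (1/2)*(1/9)*54 = -2048023 + 3 = -2048020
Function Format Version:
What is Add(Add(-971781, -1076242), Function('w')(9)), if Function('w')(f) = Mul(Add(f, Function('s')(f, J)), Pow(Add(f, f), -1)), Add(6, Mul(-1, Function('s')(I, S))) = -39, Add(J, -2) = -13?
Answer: -2048020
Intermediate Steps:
J = -11 (J = Add(2, -13) = -11)
Function('s')(I, S) = 45 (Function('s')(I, S) = Add(6, Mul(-1, -39)) = Add(6, 39) = 45)
Function('w')(f) = Mul(Rational(1, 2), Pow(f, -1), Add(45, f)) (Function('w')(f) = Mul(Add(f, 45), Pow(Add(f, f), -1)) = Mul(Add(45, f), Pow(Mul(2, f), -1)) = Mul(Add(45, f), Mul(Rational(1, 2), Pow(f, -1))) = Mul(Rational(1, 2), Pow(f, -1), Add(45, f)))
Add(Add(-971781, -1076242), Function('w')(9)) = Add(Add(-971781, -1076242), Mul(Rational(1, 2), Pow(9, -1), Add(45, 9))) = Add(-2048023, Mul(Rational(1, 2), Rational(1, 9), 54)) = Add(-2048023, 3) = -2048020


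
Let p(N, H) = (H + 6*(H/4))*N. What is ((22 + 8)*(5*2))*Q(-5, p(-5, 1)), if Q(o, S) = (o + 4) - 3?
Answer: -1200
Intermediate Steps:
p(N, H) = 5*H*N/2 (p(N, H) = (H + 6*(H*(¼)))*N = (H + 6*(H/4))*N = (H + 3*H/2)*N = (5*H/2)*N = 5*H*N/2)
Q(o, S) = 1 + o (Q(o, S) = (4 + o) - 3 = 1 + o)
((22 + 8)*(5*2))*Q(-5, p(-5, 1)) = ((22 + 8)*(5*2))*(1 - 5) = (30*10)*(-4) = 300*(-4) = -1200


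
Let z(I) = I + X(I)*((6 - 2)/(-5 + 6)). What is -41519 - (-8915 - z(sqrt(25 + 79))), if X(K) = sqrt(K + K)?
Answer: -32604 + 2*sqrt(26) + 8*26**(1/4) ≈ -32576.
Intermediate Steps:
X(K) = sqrt(2)*sqrt(K) (X(K) = sqrt(2*K) = sqrt(2)*sqrt(K))
z(I) = I + 4*sqrt(2)*sqrt(I) (z(I) = I + (sqrt(2)*sqrt(I))*((6 - 2)/(-5 + 6)) = I + (sqrt(2)*sqrt(I))*(4/1) = I + (sqrt(2)*sqrt(I))*(4*1) = I + (sqrt(2)*sqrt(I))*4 = I + 4*sqrt(2)*sqrt(I))
-41519 - (-8915 - z(sqrt(25 + 79))) = -41519 - (-8915 - (sqrt(25 + 79) + 4*sqrt(2)*sqrt(sqrt(25 + 79)))) = -41519 - (-8915 - (sqrt(104) + 4*sqrt(2)*sqrt(sqrt(104)))) = -41519 - (-8915 - (2*sqrt(26) + 4*sqrt(2)*sqrt(2*sqrt(26)))) = -41519 - (-8915 - (2*sqrt(26) + 4*sqrt(2)*(2**(3/4)*13**(1/4)))) = -41519 - (-8915 - (2*sqrt(26) + 8*26**(1/4))) = -41519 - (-8915 + (-8*26**(1/4) - 2*sqrt(26))) = -41519 - (-8915 - 8*26**(1/4) - 2*sqrt(26)) = -41519 + (8915 + 2*sqrt(26) + 8*26**(1/4)) = -32604 + 2*sqrt(26) + 8*26**(1/4)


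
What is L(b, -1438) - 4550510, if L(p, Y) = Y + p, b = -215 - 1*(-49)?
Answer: -4552114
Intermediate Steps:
b = -166 (b = -215 + 49 = -166)
L(b, -1438) - 4550510 = (-1438 - 166) - 4550510 = -1604 - 4550510 = -4552114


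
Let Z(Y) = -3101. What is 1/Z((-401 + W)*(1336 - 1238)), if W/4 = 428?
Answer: -1/3101 ≈ -0.00032248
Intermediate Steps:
W = 1712 (W = 4*428 = 1712)
1/Z((-401 + W)*(1336 - 1238)) = 1/(-3101) = -1/3101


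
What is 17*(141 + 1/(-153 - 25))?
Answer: 426649/178 ≈ 2396.9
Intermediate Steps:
17*(141 + 1/(-153 - 25)) = 17*(141 + 1/(-178)) = 17*(141 - 1/178) = 17*(25097/178) = 426649/178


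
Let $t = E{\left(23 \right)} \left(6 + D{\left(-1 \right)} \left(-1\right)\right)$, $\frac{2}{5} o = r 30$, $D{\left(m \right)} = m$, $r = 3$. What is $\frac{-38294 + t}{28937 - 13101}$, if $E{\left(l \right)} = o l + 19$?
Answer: $- \frac{484}{3959} \approx -0.12225$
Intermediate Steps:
$o = 225$ ($o = \frac{5 \cdot 3 \cdot 30}{2} = \frac{5}{2} \cdot 90 = 225$)
$E{\left(l \right)} = 19 + 225 l$ ($E{\left(l \right)} = 225 l + 19 = 19 + 225 l$)
$t = 36358$ ($t = \left(19 + 225 \cdot 23\right) \left(6 - -1\right) = \left(19 + 5175\right) \left(6 + 1\right) = 5194 \cdot 7 = 36358$)
$\frac{-38294 + t}{28937 - 13101} = \frac{-38294 + 36358}{28937 - 13101} = - \frac{1936}{15836} = \left(-1936\right) \frac{1}{15836} = - \frac{484}{3959}$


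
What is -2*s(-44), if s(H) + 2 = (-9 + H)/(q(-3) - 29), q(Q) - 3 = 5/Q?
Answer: 14/83 ≈ 0.16867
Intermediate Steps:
q(Q) = 3 + 5/Q
s(H) = -139/83 - 3*H/83 (s(H) = -2 + (-9 + H)/((3 + 5/(-3)) - 29) = -2 + (-9 + H)/((3 + 5*(-1/3)) - 29) = -2 + (-9 + H)/((3 - 5/3) - 29) = -2 + (-9 + H)/(4/3 - 29) = -2 + (-9 + H)/(-83/3) = -2 + (-9 + H)*(-3/83) = -2 + (27/83 - 3*H/83) = -139/83 - 3*H/83)
-2*s(-44) = -2*(-139/83 - 3/83*(-44)) = -2*(-139/83 + 132/83) = -2*(-7/83) = 14/83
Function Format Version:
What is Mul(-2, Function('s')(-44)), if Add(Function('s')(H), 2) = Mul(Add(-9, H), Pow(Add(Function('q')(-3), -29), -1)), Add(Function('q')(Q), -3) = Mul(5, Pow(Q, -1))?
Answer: Rational(14, 83) ≈ 0.16867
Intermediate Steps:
Function('q')(Q) = Add(3, Mul(5, Pow(Q, -1)))
Function('s')(H) = Add(Rational(-139, 83), Mul(Rational(-3, 83), H)) (Function('s')(H) = Add(-2, Mul(Add(-9, H), Pow(Add(Add(3, Mul(5, Pow(-3, -1))), -29), -1))) = Add(-2, Mul(Add(-9, H), Pow(Add(Add(3, Mul(5, Rational(-1, 3))), -29), -1))) = Add(-2, Mul(Add(-9, H), Pow(Add(Add(3, Rational(-5, 3)), -29), -1))) = Add(-2, Mul(Add(-9, H), Pow(Add(Rational(4, 3), -29), -1))) = Add(-2, Mul(Add(-9, H), Pow(Rational(-83, 3), -1))) = Add(-2, Mul(Add(-9, H), Rational(-3, 83))) = Add(-2, Add(Rational(27, 83), Mul(Rational(-3, 83), H))) = Add(Rational(-139, 83), Mul(Rational(-3, 83), H)))
Mul(-2, Function('s')(-44)) = Mul(-2, Add(Rational(-139, 83), Mul(Rational(-3, 83), -44))) = Mul(-2, Add(Rational(-139, 83), Rational(132, 83))) = Mul(-2, Rational(-7, 83)) = Rational(14, 83)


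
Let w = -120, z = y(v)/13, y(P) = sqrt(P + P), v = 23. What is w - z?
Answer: -120 - sqrt(46)/13 ≈ -120.52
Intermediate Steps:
y(P) = sqrt(2)*sqrt(P) (y(P) = sqrt(2*P) = sqrt(2)*sqrt(P))
z = sqrt(46)/13 (z = (sqrt(2)*sqrt(23))/13 = sqrt(46)*(1/13) = sqrt(46)/13 ≈ 0.52172)
w - z = -120 - sqrt(46)/13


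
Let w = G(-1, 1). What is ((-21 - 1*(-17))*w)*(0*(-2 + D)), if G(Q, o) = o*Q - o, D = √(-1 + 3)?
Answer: 0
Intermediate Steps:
D = √2 ≈ 1.4142
G(Q, o) = -o + Q*o (G(Q, o) = Q*o - o = -o + Q*o)
w = -2 (w = 1*(-1 - 1) = 1*(-2) = -2)
((-21 - 1*(-17))*w)*(0*(-2 + D)) = ((-21 - 1*(-17))*(-2))*(0*(-2 + √2)) = ((-21 + 17)*(-2))*0 = -4*(-2)*0 = 8*0 = 0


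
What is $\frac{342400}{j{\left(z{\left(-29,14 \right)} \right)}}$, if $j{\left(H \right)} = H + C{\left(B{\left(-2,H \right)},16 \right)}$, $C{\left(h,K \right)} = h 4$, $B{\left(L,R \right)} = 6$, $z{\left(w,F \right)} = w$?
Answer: $-68480$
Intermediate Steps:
$C{\left(h,K \right)} = 4 h$
$j{\left(H \right)} = 24 + H$ ($j{\left(H \right)} = H + 4 \cdot 6 = H + 24 = 24 + H$)
$\frac{342400}{j{\left(z{\left(-29,14 \right)} \right)}} = \frac{342400}{24 - 29} = \frac{342400}{-5} = 342400 \left(- \frac{1}{5}\right) = -68480$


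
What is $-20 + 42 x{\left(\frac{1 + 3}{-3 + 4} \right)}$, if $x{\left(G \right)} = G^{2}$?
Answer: $652$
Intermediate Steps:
$-20 + 42 x{\left(\frac{1 + 3}{-3 + 4} \right)} = -20 + 42 \left(\frac{1 + 3}{-3 + 4}\right)^{2} = -20 + 42 \left(\frac{4}{1}\right)^{2} = -20 + 42 \left(4 \cdot 1\right)^{2} = -20 + 42 \cdot 4^{2} = -20 + 42 \cdot 16 = -20 + 672 = 652$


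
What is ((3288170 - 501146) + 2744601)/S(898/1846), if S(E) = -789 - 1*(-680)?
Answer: -5531625/109 ≈ -50749.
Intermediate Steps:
S(E) = -109 (S(E) = -789 + 680 = -109)
((3288170 - 501146) + 2744601)/S(898/1846) = ((3288170 - 501146) + 2744601)/(-109) = (2787024 + 2744601)*(-1/109) = 5531625*(-1/109) = -5531625/109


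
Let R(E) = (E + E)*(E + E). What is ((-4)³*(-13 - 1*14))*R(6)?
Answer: 248832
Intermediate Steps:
R(E) = 4*E² (R(E) = (2*E)*(2*E) = 4*E²)
((-4)³*(-13 - 1*14))*R(6) = ((-4)³*(-13 - 1*14))*(4*6²) = (-64*(-13 - 14))*(4*36) = -64*(-27)*144 = 1728*144 = 248832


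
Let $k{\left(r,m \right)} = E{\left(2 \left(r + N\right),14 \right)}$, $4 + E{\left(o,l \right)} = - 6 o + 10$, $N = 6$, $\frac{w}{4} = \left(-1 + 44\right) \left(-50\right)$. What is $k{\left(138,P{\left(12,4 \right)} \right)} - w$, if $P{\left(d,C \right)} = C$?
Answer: $6878$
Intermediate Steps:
$w = -8600$ ($w = 4 \left(-1 + 44\right) \left(-50\right) = 4 \cdot 43 \left(-50\right) = 4 \left(-2150\right) = -8600$)
$E{\left(o,l \right)} = 6 - 6 o$ ($E{\left(o,l \right)} = -4 - \left(-10 + 6 o\right) = 6 - 6 o$)
$k{\left(r,m \right)} = -66 - 12 r$ ($k{\left(r,m \right)} = 6 - 6 \cdot 2 \left(r + 6\right) = 6 - 6 \cdot 2 \left(6 + r\right) = 6 - 6 \left(12 + 2 r\right) = 6 - \left(72 + 12 r\right) = -66 - 12 r$)
$k{\left(138,P{\left(12,4 \right)} \right)} - w = \left(-66 - 1656\right) - -8600 = \left(-66 - 1656\right) + 8600 = -1722 + 8600 = 6878$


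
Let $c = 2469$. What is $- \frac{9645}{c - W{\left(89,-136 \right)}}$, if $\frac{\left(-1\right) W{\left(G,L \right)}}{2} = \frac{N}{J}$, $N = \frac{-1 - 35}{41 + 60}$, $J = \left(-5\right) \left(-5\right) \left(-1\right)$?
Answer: $- \frac{8117875}{2078099} \approx -3.9064$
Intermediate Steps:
$J = -25$ ($J = 25 \left(-1\right) = -25$)
$N = - \frac{36}{101} \approx -0.35644$
$W{\left(G,L \right)} = - \frac{72}{2525}$ ($W{\left(G,L \right)} = - 2 \left(- \frac{36}{101 \left(-25\right)}\right) = - 2 \left(\left(- \frac{36}{101}\right) \left(- \frac{1}{25}\right)\right) = \left(-2\right) \frac{36}{2525} = - \frac{72}{2525}$)
$- \frac{9645}{c - W{\left(89,-136 \right)}} = - \frac{9645}{2469 - - \frac{72}{2525}} = - \frac{9645}{2469 + \frac{72}{2525}} = - \frac{9645}{\frac{6234297}{2525}} = \left(-9645\right) \frac{2525}{6234297} = - \frac{8117875}{2078099}$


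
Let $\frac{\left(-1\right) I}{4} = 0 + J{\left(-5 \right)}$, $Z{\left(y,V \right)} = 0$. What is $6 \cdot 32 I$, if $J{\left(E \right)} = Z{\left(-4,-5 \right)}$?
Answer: $0$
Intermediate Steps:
$J{\left(E \right)} = 0$
$I = 0$ ($I = - 4 \left(0 + 0\right) = \left(-4\right) 0 = 0$)
$6 \cdot 32 I = 6 \cdot 32 \cdot 0 = 192 \cdot 0 = 0$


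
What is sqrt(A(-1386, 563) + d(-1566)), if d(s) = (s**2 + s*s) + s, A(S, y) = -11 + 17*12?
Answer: sqrt(4903339) ≈ 2214.3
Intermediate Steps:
A(S, y) = 193 (A(S, y) = -11 + 204 = 193)
d(s) = s + 2*s**2 (d(s) = (s**2 + s**2) + s = 2*s**2 + s = s + 2*s**2)
sqrt(A(-1386, 563) + d(-1566)) = sqrt(193 - 1566*(1 + 2*(-1566))) = sqrt(193 - 1566*(1 - 3132)) = sqrt(193 - 1566*(-3131)) = sqrt(193 + 4903146) = sqrt(4903339)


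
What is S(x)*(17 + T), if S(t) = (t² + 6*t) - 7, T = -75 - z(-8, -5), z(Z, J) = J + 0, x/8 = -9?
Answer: -251485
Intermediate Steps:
x = -72 (x = 8*(-9) = -72)
z(Z, J) = J
T = -70 (T = -75 - 1*(-5) = -75 + 5 = -70)
S(t) = -7 + t² + 6*t
S(x)*(17 + T) = (-7 + (-72)² + 6*(-72))*(17 - 70) = (-7 + 5184 - 432)*(-53) = 4745*(-53) = -251485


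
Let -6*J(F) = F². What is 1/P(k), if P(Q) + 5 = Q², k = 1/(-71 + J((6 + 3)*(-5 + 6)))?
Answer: -28561/142801 ≈ -0.20001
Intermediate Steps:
J(F) = -F²/6
k = -2/169 (k = 1/(-71 - (-5 + 6)²*(6 + 3)²/6) = 1/(-71 - (9*1)²/6) = 1/(-71 - ⅙*9²) = 1/(-71 - ⅙*81) = 1/(-71 - 27/2) = 1/(-169/2) = -2/169 ≈ -0.011834)
P(Q) = -5 + Q²
1/P(k) = 1/(-5 + (-2/169)²) = 1/(-5 + 4/28561) = 1/(-142801/28561) = -28561/142801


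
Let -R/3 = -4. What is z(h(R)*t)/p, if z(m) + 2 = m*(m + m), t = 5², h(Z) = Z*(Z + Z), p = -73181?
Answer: -103679998/73181 ≈ -1416.8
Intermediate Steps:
R = 12 (R = -3*(-4) = 12)
h(Z) = 2*Z² (h(Z) = Z*(2*Z) = 2*Z²)
t = 25
z(m) = -2 + 2*m² (z(m) = -2 + m*(m + m) = -2 + m*(2*m) = -2 + 2*m²)
z(h(R)*t)/p = (-2 + 2*((2*12²)*25)²)/(-73181) = (-2 + 2*((2*144)*25)²)*(-1/73181) = (-2 + 2*(288*25)²)*(-1/73181) = (-2 + 2*7200²)*(-1/73181) = (-2 + 2*51840000)*(-1/73181) = (-2 + 103680000)*(-1/73181) = 103679998*(-1/73181) = -103679998/73181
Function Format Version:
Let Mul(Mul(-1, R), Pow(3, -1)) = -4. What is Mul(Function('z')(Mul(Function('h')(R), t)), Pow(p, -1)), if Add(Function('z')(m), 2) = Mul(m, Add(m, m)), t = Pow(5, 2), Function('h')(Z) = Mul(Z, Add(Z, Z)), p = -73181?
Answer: Rational(-103679998, 73181) ≈ -1416.8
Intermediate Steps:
R = 12 (R = Mul(-3, -4) = 12)
Function('h')(Z) = Mul(2, Pow(Z, 2)) (Function('h')(Z) = Mul(Z, Mul(2, Z)) = Mul(2, Pow(Z, 2)))
t = 25
Function('z')(m) = Add(-2, Mul(2, Pow(m, 2))) (Function('z')(m) = Add(-2, Mul(m, Add(m, m))) = Add(-2, Mul(m, Mul(2, m))) = Add(-2, Mul(2, Pow(m, 2))))
Mul(Function('z')(Mul(Function('h')(R), t)), Pow(p, -1)) = Mul(Add(-2, Mul(2, Pow(Mul(Mul(2, Pow(12, 2)), 25), 2))), Pow(-73181, -1)) = Mul(Add(-2, Mul(2, Pow(Mul(Mul(2, 144), 25), 2))), Rational(-1, 73181)) = Mul(Add(-2, Mul(2, Pow(Mul(288, 25), 2))), Rational(-1, 73181)) = Mul(Add(-2, Mul(2, Pow(7200, 2))), Rational(-1, 73181)) = Mul(Add(-2, Mul(2, 51840000)), Rational(-1, 73181)) = Mul(Add(-2, 103680000), Rational(-1, 73181)) = Mul(103679998, Rational(-1, 73181)) = Rational(-103679998, 73181)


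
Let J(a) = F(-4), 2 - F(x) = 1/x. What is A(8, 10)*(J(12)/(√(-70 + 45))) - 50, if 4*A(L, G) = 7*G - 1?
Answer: -50 - 621*I/80 ≈ -50.0 - 7.7625*I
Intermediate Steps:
F(x) = 2 - 1/x
A(L, G) = -¼ + 7*G/4 (A(L, G) = (7*G - 1)/4 = (-1 + 7*G)/4 = -¼ + 7*G/4)
J(a) = 9/4 (J(a) = 2 - 1/(-4) = 2 - 1*(-¼) = 2 + ¼ = 9/4)
A(8, 10)*(J(12)/(√(-70 + 45))) - 50 = (-¼ + (7/4)*10)*(9/(4*(√(-70 + 45)))) - 50 = (-¼ + 35/2)*(9/(4*(√(-25)))) - 50 = 69*(9/(4*((5*I))))/4 - 50 = 69*(9*(-I/5)/4)/4 - 50 = 69*(-9*I/20)/4 - 50 = -621*I/80 - 50 = -50 - 621*I/80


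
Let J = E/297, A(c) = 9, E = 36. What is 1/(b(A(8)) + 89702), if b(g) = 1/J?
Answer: 4/358841 ≈ 1.1147e-5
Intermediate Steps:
J = 4/33 (J = 36/297 = 36*(1/297) = 4/33 ≈ 0.12121)
b(g) = 33/4 (b(g) = 1/(4/33) = 33/4)
1/(b(A(8)) + 89702) = 1/(33/4 + 89702) = 1/(358841/4) = 4/358841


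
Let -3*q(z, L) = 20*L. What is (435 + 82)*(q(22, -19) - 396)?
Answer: -417736/3 ≈ -1.3925e+5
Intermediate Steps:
q(z, L) = -20*L/3
(435 + 82)*(q(22, -19) - 396) = (435 + 82)*(-20/3*(-19) - 396) = 517*(380/3 - 396) = 517*(-808/3) = -417736/3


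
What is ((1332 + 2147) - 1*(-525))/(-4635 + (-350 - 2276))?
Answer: -4004/7261 ≈ -0.55144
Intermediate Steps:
((1332 + 2147) - 1*(-525))/(-4635 + (-350 - 2276)) = (3479 + 525)/(-4635 - 2626) = 4004/(-7261) = 4004*(-1/7261) = -4004/7261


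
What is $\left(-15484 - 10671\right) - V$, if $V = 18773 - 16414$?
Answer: $-28514$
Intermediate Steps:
$V = 2359$ ($V = 18773 - 16414 = 2359$)
$\left(-15484 - 10671\right) - V = \left(-15484 - 10671\right) - 2359 = -26155 - 2359 = -28514$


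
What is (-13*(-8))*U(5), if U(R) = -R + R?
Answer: 0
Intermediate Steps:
U(R) = 0
(-13*(-8))*U(5) = -13*(-8)*0 = 104*0 = 0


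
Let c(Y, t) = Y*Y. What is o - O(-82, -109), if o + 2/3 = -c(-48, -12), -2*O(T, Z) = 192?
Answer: -6626/3 ≈ -2208.7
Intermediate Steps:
O(T, Z) = -96 (O(T, Z) = -½*192 = -96)
c(Y, t) = Y²
o = -6914/3 (o = -⅔ - 1*(-48)² = -⅔ - 1*2304 = -⅔ - 2304 = -6914/3 ≈ -2304.7)
o - O(-82, -109) = -6914/3 - 1*(-96) = -6914/3 + 96 = -6626/3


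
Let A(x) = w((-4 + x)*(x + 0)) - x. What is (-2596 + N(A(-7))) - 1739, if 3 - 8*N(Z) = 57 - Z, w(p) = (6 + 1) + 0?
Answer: -4340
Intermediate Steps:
w(p) = 7 (w(p) = 7 + 0 = 7)
A(x) = 7 - x
N(Z) = -27/4 + Z/8 (N(Z) = 3/8 - (57 - Z)/8 = 3/8 + (-57/8 + Z/8) = -27/4 + Z/8)
(-2596 + N(A(-7))) - 1739 = (-2596 + (-27/4 + (7 - 1*(-7))/8)) - 1739 = (-2596 + (-27/4 + (7 + 7)/8)) - 1739 = (-2596 + (-27/4 + (⅛)*14)) - 1739 = (-2596 + (-27/4 + 7/4)) - 1739 = (-2596 - 5) - 1739 = -2601 - 1739 = -4340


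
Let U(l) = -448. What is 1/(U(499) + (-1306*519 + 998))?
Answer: -1/677264 ≈ -1.4765e-6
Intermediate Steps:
1/(U(499) + (-1306*519 + 998)) = 1/(-448 + (-1306*519 + 998)) = 1/(-448 + (-677814 + 998)) = 1/(-448 - 676816) = 1/(-677264) = -1/677264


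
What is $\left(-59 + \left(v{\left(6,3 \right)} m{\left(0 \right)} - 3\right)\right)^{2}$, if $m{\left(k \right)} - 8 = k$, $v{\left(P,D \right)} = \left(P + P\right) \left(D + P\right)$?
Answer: $643204$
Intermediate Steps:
$v{\left(P,D \right)} = 2 P \left(D + P\right)$
$m{\left(k \right)} = 8 + k$
$\left(-59 + \left(v{\left(6,3 \right)} m{\left(0 \right)} - 3\right)\right)^{2} = \left(-59 - \left(3 - 2 \cdot 6 \left(3 + 6\right) \left(8 + 0\right)\right)\right)^{2} = \left(-59 - \left(3 - 2 \cdot 6 \cdot 9 \cdot 8\right)\right)^{2} = \left(-59 + \left(108 \cdot 8 - 3\right)\right)^{2} = \left(-59 + \left(864 - 3\right)\right)^{2} = \left(-59 + 861\right)^{2} = 802^{2} = 643204$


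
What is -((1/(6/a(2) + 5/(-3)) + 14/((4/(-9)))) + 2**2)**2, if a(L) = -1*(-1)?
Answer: -502681/676 ≈ -743.61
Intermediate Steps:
a(L) = 1
-((1/(6/a(2) + 5/(-3)) + 14/((4/(-9)))) + 2**2)**2 = -((1/(6/1 + 5/(-3)) + 14/((4/(-9)))) + 2**2)**2 = -((1/(6*1 + 5*(-1/3)) + 14/((4*(-1/9)))) + 4)**2 = -((1/(6 - 5/3) + 14/(-4/9)) + 4)**2 = -((1/(13/3) + 14*(-9/4)) + 4)**2 = -((1*(3/13) - 63/2) + 4)**2 = -((3/13 - 63/2) + 4)**2 = -(-813/26 + 4)**2 = -(-709/26)**2 = -1*502681/676 = -502681/676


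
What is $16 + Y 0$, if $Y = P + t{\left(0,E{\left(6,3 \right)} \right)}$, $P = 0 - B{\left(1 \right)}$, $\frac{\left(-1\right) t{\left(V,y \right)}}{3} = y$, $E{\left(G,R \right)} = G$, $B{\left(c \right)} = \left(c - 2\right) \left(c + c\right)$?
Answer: $16$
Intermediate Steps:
$B{\left(c \right)} = 2 c \left(-2 + c\right)$ ($B{\left(c \right)} = \left(-2 + c\right) 2 c = 2 c \left(-2 + c\right)$)
$t{\left(V,y \right)} = - 3 y$
$P = 2$ ($P = 0 - 2 \cdot 1 \left(-2 + 1\right) = 0 - 2 \cdot 1 \left(-1\right) = 0 - -2 = 0 + 2 = 2$)
$Y = -16$ ($Y = 2 - 18 = -16$)
$16 + Y 0 = 16 - 0 = 16 + 0 = 16$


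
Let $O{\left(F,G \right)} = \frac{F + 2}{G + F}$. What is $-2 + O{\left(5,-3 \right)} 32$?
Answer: $110$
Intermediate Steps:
$O{\left(F,G \right)} = \frac{2 + F}{F + G}$
$-2 + O{\left(5,-3 \right)} 32 = -2 + \frac{2 + 5}{5 - 3} \cdot 32 = -2 + \frac{1}{2} \cdot 7 \cdot 32 = -2 + \frac{7}{2} \cdot 32 = -2 + 112 = 110$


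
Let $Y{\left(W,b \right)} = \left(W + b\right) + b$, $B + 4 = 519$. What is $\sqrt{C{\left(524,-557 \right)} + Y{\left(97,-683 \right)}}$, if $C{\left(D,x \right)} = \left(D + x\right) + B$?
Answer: $i \sqrt{787} \approx 28.054 i$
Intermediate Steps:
$B = 515$ ($B = -4 + 519 = 515$)
$C{\left(D,x \right)} = 515 + D + x$ ($C{\left(D,x \right)} = \left(D + x\right) + 515 = 515 + D + x$)
$Y{\left(W,b \right)} = W + 2 b$
$\sqrt{C{\left(524,-557 \right)} + Y{\left(97,-683 \right)}} = \sqrt{\left(515 + 524 - 557\right) + \left(97 + 2 \left(-683\right)\right)} = \sqrt{482 + \left(97 - 1366\right)} = \sqrt{482 - 1269} = \sqrt{-787} = i \sqrt{787}$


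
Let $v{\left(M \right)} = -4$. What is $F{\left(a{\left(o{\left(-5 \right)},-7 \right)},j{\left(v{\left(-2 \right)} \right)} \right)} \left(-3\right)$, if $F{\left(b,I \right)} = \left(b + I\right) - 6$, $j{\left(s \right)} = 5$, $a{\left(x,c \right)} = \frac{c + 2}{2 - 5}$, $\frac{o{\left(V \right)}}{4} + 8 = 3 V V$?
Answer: $-2$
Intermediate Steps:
$o{\left(V \right)} = -32 + 12 V^{2}$ ($o{\left(V \right)} = -32 + 4 \cdot 3 V V = -32 + 4 \cdot 3 V^{2} = -32 + 12 V^{2}$)
$a{\left(x,c \right)} = - \frac{2}{3} - \frac{c}{3}$ ($a{\left(x,c \right)} = \frac{2 + c}{-3} = \left(2 + c\right) \left(- \frac{1}{3}\right) = - \frac{2}{3} - \frac{c}{3}$)
$F{\left(b,I \right)} = -6 + I + b$ ($F{\left(b,I \right)} = \left(I + b\right) - 6 = -6 + I + b$)
$F{\left(a{\left(o{\left(-5 \right)},-7 \right)},j{\left(v{\left(-2 \right)} \right)} \right)} \left(-3\right) = \left(-6 + 5 - - \frac{5}{3}\right) \left(-3\right) = \left(-6 + 5 + \left(- \frac{2}{3} + \frac{7}{3}\right)\right) \left(-3\right) = \left(-6 + 5 + \frac{5}{3}\right) \left(-3\right) = \frac{2}{3} \left(-3\right) = -2$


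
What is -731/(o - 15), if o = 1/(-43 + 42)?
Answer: 731/16 ≈ 45.688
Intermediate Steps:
o = -1 (o = 1/(-1) = -1)
-731/(o - 15) = -731/(-1 - 15) = -731/(-16) = -1/16*(-731) = 731/16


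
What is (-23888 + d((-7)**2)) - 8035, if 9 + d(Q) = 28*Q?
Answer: -30560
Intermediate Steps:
d(Q) = -9 + 28*Q
(-23888 + d((-7)**2)) - 8035 = (-23888 + (-9 + 28*(-7)**2)) - 8035 = (-23888 + (-9 + 28*49)) - 8035 = (-23888 + (-9 + 1372)) - 8035 = (-23888 + 1363) - 8035 = -22525 - 8035 = -30560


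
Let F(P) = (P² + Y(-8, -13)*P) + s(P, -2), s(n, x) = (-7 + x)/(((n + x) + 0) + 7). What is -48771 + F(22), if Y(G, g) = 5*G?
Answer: -147502/3 ≈ -49167.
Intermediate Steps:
s(n, x) = (-7 + x)/(7 + n + x) (s(n, x) = (-7 + x)/((n + x) + 7) = (-7 + x)/(7 + n + x))
F(P) = P² - 40*P - 9/(5 + P) (F(P) = (P² + (5*(-8))*P) + (-7 - 2)/(7 + P - 2) = (P² - 40*P) - 9/(5 + P) = P² - 40*P - 9/(5 + P))
-48771 + F(22) = -48771 + (-9 + 22*(-40 + 22)*(5 + 22))/(5 + 22) = -48771 + (-9 + 22*(-18)*27)/27 = -48771 + (-9 - 10692)/27 = -48771 + (1/27)*(-10701) = -48771 - 1189/3 = -147502/3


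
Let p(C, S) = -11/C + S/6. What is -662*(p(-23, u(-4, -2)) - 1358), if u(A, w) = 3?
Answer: 20662013/23 ≈ 8.9835e+5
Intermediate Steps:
p(C, S) = -11/C + S/6 (p(C, S) = -11/C + S*(1/6) = -11/C + S/6)
-662*(p(-23, u(-4, -2)) - 1358) = -662*((-11/(-23) + (1/6)*3) - 1358) = -662*((-11*(-1/23) + 1/2) - 1358) = -662*((11/23 + 1/2) - 1358) = -662*(45/46 - 1358) = -662*(-62423/46) = 20662013/23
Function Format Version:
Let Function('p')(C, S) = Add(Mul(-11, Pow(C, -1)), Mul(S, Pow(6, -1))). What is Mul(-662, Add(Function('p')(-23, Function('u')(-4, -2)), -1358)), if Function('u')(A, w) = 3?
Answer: Rational(20662013, 23) ≈ 8.9835e+5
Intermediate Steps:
Function('p')(C, S) = Add(Mul(-11, Pow(C, -1)), Mul(Rational(1, 6), S)) (Function('p')(C, S) = Add(Mul(-11, Pow(C, -1)), Mul(S, Rational(1, 6))) = Add(Mul(-11, Pow(C, -1)), Mul(Rational(1, 6), S)))
Mul(-662, Add(Function('p')(-23, Function('u')(-4, -2)), -1358)) = Mul(-662, Add(Add(Mul(-11, Pow(-23, -1)), Mul(Rational(1, 6), 3)), -1358)) = Mul(-662, Add(Add(Mul(-11, Rational(-1, 23)), Rational(1, 2)), -1358)) = Mul(-662, Add(Add(Rational(11, 23), Rational(1, 2)), -1358)) = Mul(-662, Add(Rational(45, 46), -1358)) = Mul(-662, Rational(-62423, 46)) = Rational(20662013, 23)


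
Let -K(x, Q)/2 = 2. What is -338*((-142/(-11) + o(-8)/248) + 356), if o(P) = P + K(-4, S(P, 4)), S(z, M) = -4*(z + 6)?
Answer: -42514147/341 ≈ -1.2467e+5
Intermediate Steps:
S(z, M) = -24 - 4*z (S(z, M) = -4*(6 + z) = -24 - 4*z)
K(x, Q) = -4 (K(x, Q) = -2*2 = -4)
o(P) = -4 + P (o(P) = P - 4 = -4 + P)
-338*((-142/(-11) + o(-8)/248) + 356) = -338*((-142/(-11) + (-4 - 8)/248) + 356) = -338*((-142*(-1/11) - 12*1/248) + 356) = -338*((142/11 - 3/62) + 356) = -338*(8771/682 + 356) = -338*251563/682 = -42514147/341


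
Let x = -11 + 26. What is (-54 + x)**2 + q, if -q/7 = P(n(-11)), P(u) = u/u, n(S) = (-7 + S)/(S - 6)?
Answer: 1514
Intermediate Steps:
n(S) = (-7 + S)/(-6 + S)
x = 15
P(u) = 1
q = -7 (q = -7*1 = -7)
(-54 + x)**2 + q = (-54 + 15)**2 - 7 = (-39)**2 - 7 = 1521 - 7 = 1514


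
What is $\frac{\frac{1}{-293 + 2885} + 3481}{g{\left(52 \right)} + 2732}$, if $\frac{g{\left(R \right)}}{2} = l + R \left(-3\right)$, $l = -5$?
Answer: $\frac{9022753}{6246720} \approx 1.4444$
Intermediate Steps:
$g{\left(R \right)} = -10 - 6 R$ ($g{\left(R \right)} = 2 \left(-5 + R \left(-3\right)\right) = 2 \left(-5 - 3 R\right) = -10 - 6 R$)
$\frac{\frac{1}{-293 + 2885} + 3481}{g{\left(52 \right)} + 2732} = \frac{\frac{1}{-293 + 2885} + 3481}{\left(-10 - 312\right) + 2732} = \frac{\frac{1}{2592} + 3481}{\left(-10 - 312\right) + 2732} = \frac{\frac{1}{2592} + 3481}{-322 + 2732} = \frac{9022753}{2592 \cdot 2410} = \frac{9022753}{2592} \cdot \frac{1}{2410} = \frac{9022753}{6246720}$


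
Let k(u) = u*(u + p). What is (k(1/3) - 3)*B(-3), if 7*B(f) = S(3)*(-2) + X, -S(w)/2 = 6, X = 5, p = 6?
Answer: -232/63 ≈ -3.6825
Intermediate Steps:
S(w) = -12 (S(w) = -2*6 = -12)
B(f) = 29/7 (B(f) = (-12*(-2) + 5)/7 = (24 + 5)/7 = (⅐)*29 = 29/7)
k(u) = u*(6 + u) (k(u) = u*(u + 6) = u*(6 + u))
(k(1/3) - 3)*B(-3) = ((6 + 1/3)/3 - 3)*(29/7) = ((6 + ⅓)/3 - 3)*(29/7) = ((⅓)*(19/3) - 3)*(29/7) = (19/9 - 3)*(29/7) = -8/9*29/7 = -232/63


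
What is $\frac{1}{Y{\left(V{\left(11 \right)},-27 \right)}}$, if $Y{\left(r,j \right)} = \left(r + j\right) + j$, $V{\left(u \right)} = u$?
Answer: $- \frac{1}{43} \approx -0.023256$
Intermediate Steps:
$Y{\left(r,j \right)} = r + 2 j$ ($Y{\left(r,j \right)} = \left(j + r\right) + j = r + 2 j$)
$\frac{1}{Y{\left(V{\left(11 \right)},-27 \right)}} = \frac{1}{11 + 2 \left(-27\right)} = \frac{1}{11 - 54} = \frac{1}{-43} = - \frac{1}{43}$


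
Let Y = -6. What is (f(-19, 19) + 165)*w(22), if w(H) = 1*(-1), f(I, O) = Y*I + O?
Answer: -298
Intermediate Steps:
f(I, O) = O - 6*I (f(I, O) = -6*I + O = O - 6*I)
w(H) = -1
(f(-19, 19) + 165)*w(22) = ((19 - 6*(-19)) + 165)*(-1) = ((19 + 114) + 165)*(-1) = (133 + 165)*(-1) = 298*(-1) = -298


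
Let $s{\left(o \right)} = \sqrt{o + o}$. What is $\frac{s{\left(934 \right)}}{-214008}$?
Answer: $- \frac{\sqrt{467}}{107004} \approx -0.00020196$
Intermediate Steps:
$s{\left(o \right)} = \sqrt{2} \sqrt{o}$ ($s{\left(o \right)} = \sqrt{2 o} = \sqrt{2} \sqrt{o}$)
$\frac{s{\left(934 \right)}}{-214008} = \frac{\sqrt{2} \sqrt{934}}{-214008} = 2 \sqrt{467} \left(- \frac{1}{214008}\right) = - \frac{\sqrt{467}}{107004}$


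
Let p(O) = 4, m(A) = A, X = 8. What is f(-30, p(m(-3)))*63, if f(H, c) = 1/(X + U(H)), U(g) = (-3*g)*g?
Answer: -63/2692 ≈ -0.023403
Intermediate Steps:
U(g) = -3*g²
f(H, c) = 1/(8 - 3*H²)
f(-30, p(m(-3)))*63 = -1/(-8 + 3*(-30)²)*63 = -1/(-8 + 3*900)*63 = -1/(-8 + 2700)*63 = -1/2692*63 = -63/2692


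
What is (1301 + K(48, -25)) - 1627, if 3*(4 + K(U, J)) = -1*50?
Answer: -1040/3 ≈ -346.67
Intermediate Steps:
K(U, J) = -62/3 (K(U, J) = -4 + (-1*50)/3 = -4 + (1/3)*(-50) = -4 - 50/3 = -62/3)
(1301 + K(48, -25)) - 1627 = (1301 - 62/3) - 1627 = 3841/3 - 1627 = -1040/3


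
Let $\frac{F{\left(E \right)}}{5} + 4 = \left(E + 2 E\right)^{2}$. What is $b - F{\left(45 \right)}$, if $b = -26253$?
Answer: $-117358$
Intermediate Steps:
$F{\left(E \right)} = -20 + 45 E^{2}$ ($F{\left(E \right)} = -20 + 5 \left(E + 2 E\right)^{2} = -20 + 5 \left(3 E\right)^{2} = -20 + 5 \cdot 9 E^{2} = -20 + 45 E^{2}$)
$b - F{\left(45 \right)} = -26253 - \left(-20 + 45 \cdot 45^{2}\right) = -26253 - \left(-20 + 45 \cdot 2025\right) = -26253 - \left(-20 + 91125\right) = -26253 - 91105 = -117358$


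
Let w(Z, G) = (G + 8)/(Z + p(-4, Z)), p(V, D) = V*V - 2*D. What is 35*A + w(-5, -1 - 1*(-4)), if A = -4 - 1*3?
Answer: -5134/21 ≈ -244.48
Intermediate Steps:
A = -7 (A = -4 - 3 = -7)
p(V, D) = V² - 2*D
w(Z, G) = (8 + G)/(16 - Z) (w(Z, G) = (G + 8)/(Z + ((-4)² - 2*Z)) = (8 + G)/(Z + (16 - 2*Z)) = (8 + G)/(16 - Z))
35*A + w(-5, -1 - 1*(-4)) = 35*(-7) + (8 + (-1 - 1*(-4)))/(16 - 1*(-5)) = -245 + (8 + (-1 + 4))/(16 + 5) = -245 + (8 + 3)/21 = -245 + (1/21)*11 = -245 + 11/21 = -5134/21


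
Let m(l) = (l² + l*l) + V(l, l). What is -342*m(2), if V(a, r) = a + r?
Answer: -4104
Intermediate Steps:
m(l) = 2*l + 2*l² (m(l) = (l² + l*l) + (l + l) = (l² + l²) + 2*l = 2*l² + 2*l = 2*l + 2*l²)
-342*m(2) = -684*2*(1 + 2) = -684*2*3 = -342*12 = -4104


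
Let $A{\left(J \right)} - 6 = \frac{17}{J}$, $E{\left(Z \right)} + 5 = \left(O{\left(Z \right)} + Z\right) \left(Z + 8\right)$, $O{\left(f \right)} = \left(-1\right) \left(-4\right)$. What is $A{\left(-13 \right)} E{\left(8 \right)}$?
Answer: $\frac{11407}{13} \approx 877.46$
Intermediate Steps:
$O{\left(f \right)} = 4$
$E{\left(Z \right)} = -5 + \left(4 + Z\right) \left(8 + Z\right)$ ($E{\left(Z \right)} = -5 + \left(4 + Z\right) \left(Z + 8\right) = -5 + \left(4 + Z\right) \left(8 + Z\right)$)
$A{\left(J \right)} = 6 + \frac{17}{J}$
$A{\left(-13 \right)} E{\left(8 \right)} = \left(6 + \frac{17}{-13}\right) \left(27 + 8^{2} + 12 \cdot 8\right) = \left(6 + 17 \left(- \frac{1}{13}\right)\right) \left(27 + 64 + 96\right) = \left(6 - \frac{17}{13}\right) 187 = \frac{61}{13} \cdot 187 = \frac{11407}{13}$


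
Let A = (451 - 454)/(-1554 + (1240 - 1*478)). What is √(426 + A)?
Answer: √7422690/132 ≈ 20.640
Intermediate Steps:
A = 1/264 (A = -3/(-1554 + (1240 - 478)) = -3/(-1554 + 762) = -3/(-792) = -3*(-1/792) = 1/264 ≈ 0.0037879)
√(426 + A) = √(426 + 1/264) = √(112465/264) = √7422690/132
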